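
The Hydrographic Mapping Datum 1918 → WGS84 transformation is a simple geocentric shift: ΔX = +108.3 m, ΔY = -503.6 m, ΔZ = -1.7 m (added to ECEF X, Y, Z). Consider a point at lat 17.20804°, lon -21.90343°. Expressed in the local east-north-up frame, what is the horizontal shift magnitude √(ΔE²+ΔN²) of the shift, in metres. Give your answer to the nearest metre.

The local east axis at (φ, λ) is (−sin λ, cos λ, 0), so ΔE = −sin(-21.90343°)·108.3 + cos(-21.90343°)·(-503.6) = -426.85 m.
The local north axis is (−sin φ cos λ, −sin φ sin λ, cos φ), giving ΔN = -29.727 − 55.578 − 1.624 = -86.93 m.
Horizontal magnitude = √(ΔE² + ΔN²) = √((-426.85)² + (-86.93)²) = 435.61 m.

436 m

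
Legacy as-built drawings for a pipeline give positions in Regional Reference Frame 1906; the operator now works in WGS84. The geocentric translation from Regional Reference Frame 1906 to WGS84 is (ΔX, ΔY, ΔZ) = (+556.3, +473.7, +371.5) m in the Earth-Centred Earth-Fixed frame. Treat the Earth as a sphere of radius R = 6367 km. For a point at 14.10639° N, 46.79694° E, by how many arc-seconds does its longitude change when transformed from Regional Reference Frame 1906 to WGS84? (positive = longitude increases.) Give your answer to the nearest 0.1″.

sin φ = 0.243723, cos φ = 0.969845, sin λ = 0.728932, cos λ = 0.684586.
East component: ΔE = −sin λ·ΔX + cos λ·ΔY = −(0.728932)(556.3) + (0.684586)(473.7) = -81.22 m.
1° of latitude spans πR/180 = 111125 m; at latitude φ, 1° of longitude spans that × cos φ = 107774.1 m, so Δλ = -81.22 / 107774.1 × 3600 = -2.713″.

Δλ = -2.7″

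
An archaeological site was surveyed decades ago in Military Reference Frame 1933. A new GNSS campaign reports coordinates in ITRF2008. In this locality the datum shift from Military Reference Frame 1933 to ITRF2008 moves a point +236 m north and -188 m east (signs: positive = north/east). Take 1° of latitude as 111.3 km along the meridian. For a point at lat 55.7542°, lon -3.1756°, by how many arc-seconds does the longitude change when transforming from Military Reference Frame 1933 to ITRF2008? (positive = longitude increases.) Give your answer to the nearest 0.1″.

At latitude 55.7542°, cos φ = 0.562744.
1° of longitude at this latitude = 111.3 × cos φ = 62.63 km, so Δλ = -188.0 / 62633.4 = -0.0030016° = -10.806″.

Δλ = -10.8″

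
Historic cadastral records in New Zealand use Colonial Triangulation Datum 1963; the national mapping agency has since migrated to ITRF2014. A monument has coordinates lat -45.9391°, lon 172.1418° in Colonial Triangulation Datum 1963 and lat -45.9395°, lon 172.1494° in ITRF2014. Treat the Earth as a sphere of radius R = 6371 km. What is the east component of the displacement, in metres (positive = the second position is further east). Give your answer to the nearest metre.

Δφ = -45.9395° − -45.9391° = -0.0004°; Δλ = 172.1494° − 172.1418° = +0.0076°.
1° along a meridian = πR/180 = 111195 m.
ΔN = Δφ × 111195 = -44.5 m; ΔE = Δλ × 111195 × cos(-45.9391°) = +0.0076 × 111195 × 0.695423 = 587.7 m.

ΔE = 588 m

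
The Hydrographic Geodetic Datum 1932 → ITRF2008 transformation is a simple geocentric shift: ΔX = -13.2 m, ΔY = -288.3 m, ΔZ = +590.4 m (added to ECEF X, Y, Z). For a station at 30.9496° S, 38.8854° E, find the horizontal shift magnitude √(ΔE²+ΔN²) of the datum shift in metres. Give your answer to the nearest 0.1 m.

The local east axis at (φ, λ) is (−sin λ, cos λ, 0), so ΔE = −sin(38.8854°)·(-13.2) + cos(38.8854°)·(-288.3) = -216.13 m.
The local north axis is (−sin φ cos λ, −sin φ sin λ, cos φ), giving ΔN = -5.284 − 93.077 + 506.339 = 407.98 m.
Horizontal magnitude = √(ΔE² + ΔN²) = √((-216.13)² + 407.98²) = 461.69 m.

461.7 m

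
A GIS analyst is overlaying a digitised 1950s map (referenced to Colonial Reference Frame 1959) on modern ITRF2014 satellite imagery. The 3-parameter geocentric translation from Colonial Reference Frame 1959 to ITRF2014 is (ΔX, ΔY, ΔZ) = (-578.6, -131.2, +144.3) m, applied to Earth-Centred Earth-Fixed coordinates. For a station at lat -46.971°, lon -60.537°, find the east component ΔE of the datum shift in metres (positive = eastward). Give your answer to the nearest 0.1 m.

The local east axis at (φ, λ) is (−sin λ, cos λ, 0), so ΔE = −sin(-60.537°)·(-578.6) + cos(-60.537°)·(-131.2) = -568.30 m.

ΔE = -568.3 m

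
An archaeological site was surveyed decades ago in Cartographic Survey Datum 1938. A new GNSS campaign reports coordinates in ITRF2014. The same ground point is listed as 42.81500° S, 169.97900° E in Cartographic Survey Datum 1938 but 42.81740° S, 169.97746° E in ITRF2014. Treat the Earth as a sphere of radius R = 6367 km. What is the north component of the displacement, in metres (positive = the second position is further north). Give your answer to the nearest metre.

Δφ = -42.81740° − -42.81500° = -0.00240°; Δλ = 169.97746° − 169.97900° = -0.00154°.
1° along a meridian = πR/180 = 111125 m.
ΔN = Δφ × 111125 = -266.7 m; ΔE = Δλ × 111125 × cos(-42.81500°) = -0.00154 × 111125 × 0.733552 = -125.5 m.

ΔN = -267 m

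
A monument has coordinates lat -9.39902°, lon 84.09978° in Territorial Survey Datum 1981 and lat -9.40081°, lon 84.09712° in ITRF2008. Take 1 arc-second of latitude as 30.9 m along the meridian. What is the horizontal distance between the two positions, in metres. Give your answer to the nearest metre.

Δφ = -9.40081° − -9.39902° = -0.00179°; Δλ = 84.09712° − 84.09978° = -0.00266°.
1° of latitude = 3600 × 30.90 = 111240 m.
ΔN = Δφ × 111240 = -199.1 m; ΔE = Δλ × 111240 × cos(-9.39902°) = -0.00266 × 111240 × 0.986575 = -291.9 m.
Distance = √(ΔE² + ΔN²) = √((-291.9)² + (-199.1)²) = 353.4 m.

353 m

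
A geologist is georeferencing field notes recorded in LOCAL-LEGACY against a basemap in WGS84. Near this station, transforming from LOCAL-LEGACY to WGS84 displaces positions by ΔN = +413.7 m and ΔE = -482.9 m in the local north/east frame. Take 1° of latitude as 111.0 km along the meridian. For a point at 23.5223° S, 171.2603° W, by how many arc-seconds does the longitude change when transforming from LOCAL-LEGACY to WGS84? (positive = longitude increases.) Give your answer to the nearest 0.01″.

Δλ = -17.08″

At latitude -23.5223°, cos φ = 0.916905.
1° of longitude at this latitude = 111.0 × cos φ = 101.78 km, so Δλ = -482.9 / 101776.4 = -0.0047447° = -17.081″.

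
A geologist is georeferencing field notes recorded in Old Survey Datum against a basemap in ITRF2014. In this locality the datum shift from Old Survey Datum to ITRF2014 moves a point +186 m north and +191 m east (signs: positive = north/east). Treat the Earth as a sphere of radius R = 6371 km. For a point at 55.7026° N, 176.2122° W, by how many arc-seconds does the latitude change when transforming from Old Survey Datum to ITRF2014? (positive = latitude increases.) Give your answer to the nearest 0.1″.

Δφ = 6.0″

On a sphere of radius R, 1 rad of latitude = R, so Δφ = ΔN / R = 186.0 / 6371000 = 2.9195e-05 rad = 6.022″.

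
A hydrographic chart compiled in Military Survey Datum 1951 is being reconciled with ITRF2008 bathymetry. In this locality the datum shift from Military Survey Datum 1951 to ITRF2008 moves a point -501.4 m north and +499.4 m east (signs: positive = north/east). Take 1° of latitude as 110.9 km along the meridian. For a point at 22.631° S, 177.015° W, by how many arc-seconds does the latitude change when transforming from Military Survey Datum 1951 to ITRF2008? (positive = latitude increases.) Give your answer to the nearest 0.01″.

Δφ = -16.28″

1° of latitude = 110.9 km, so Δφ = -501.4 / 110900 = -0.0045212° = -16.276″.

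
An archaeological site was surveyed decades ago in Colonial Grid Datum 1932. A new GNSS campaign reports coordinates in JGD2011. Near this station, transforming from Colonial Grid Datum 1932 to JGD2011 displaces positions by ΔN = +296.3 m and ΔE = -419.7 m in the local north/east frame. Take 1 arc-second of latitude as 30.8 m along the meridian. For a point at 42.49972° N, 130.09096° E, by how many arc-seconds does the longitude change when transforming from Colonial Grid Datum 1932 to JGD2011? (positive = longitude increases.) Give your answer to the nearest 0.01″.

At latitude 42.49972°, cos φ = 0.737281.
1″ of longitude at this latitude = 30.80 × cos φ = 22.7082 m, so Δλ = -419.7 / 22.7082 = -18.482″.

Δλ = -18.48″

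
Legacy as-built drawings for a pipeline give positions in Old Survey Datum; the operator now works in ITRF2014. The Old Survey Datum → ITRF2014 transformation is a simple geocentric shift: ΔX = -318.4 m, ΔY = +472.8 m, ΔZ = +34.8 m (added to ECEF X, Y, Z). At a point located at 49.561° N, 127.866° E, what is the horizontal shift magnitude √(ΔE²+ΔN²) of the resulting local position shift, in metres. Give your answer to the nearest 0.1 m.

The local east axis at (φ, λ) is (−sin λ, cos λ, 0), so ΔE = −sin(127.866°)·(-318.4) + cos(127.866°)·472.8 = -38.85 m.
The local north axis is (−sin φ cos λ, −sin φ sin λ, cos φ), giving ΔN = -148.748 − 284.080 + 22.573 = -410.26 m.
Horizontal magnitude = √(ΔE² + ΔN²) = √((-38.85)² + (-410.26)²) = 412.09 m.

412.1 m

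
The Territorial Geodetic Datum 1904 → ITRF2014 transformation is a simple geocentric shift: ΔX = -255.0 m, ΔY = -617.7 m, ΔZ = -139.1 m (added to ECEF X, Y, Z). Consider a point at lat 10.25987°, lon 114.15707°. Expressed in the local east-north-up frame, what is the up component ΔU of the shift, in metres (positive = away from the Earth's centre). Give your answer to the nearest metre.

At φ = 10.25987°, λ = 114.15707°: sin φ = 0.178113, cos φ = 0.984010, sin λ = 0.912427, cos λ = -0.409239.
ΔU = cos φ cos λ·ΔX + cos φ sin λ·ΔY + sin φ·ΔZ = (0.984010)(-0.409239)(-255.0) + (0.984010)(0.912427)(-617.7) + (0.178113)(-139.1) = -476.68 m.

ΔU = -477 m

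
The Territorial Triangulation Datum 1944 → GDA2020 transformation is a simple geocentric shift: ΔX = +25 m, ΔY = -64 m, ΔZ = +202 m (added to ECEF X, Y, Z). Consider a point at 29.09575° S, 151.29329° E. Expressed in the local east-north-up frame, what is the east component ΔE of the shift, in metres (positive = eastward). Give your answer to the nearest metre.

At φ = -29.09575°, λ = 151.29329°: sin φ = -0.486271, cos φ = 0.873808, sin λ = 0.480326, cos λ = -0.877090.
ΔE = −sin λ·ΔX + cos λ·ΔY = −(0.480326)·(25) + (-0.877090)·(-64) = 44.13 m.

ΔE = 44 m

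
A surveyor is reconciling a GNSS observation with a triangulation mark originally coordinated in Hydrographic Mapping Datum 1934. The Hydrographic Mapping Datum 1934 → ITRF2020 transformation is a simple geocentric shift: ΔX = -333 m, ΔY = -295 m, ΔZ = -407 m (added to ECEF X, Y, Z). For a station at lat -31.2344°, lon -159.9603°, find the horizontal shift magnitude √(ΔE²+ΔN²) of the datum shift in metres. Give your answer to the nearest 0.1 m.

At φ = -31.2344°, λ = -159.9603°: sin φ = -0.518540, cos φ = 0.855053, sin λ = -0.342671, cos λ = -0.939455.
ΔE = −sin λ·ΔX + cos λ·ΔY = −(-0.342671)·(-333) + (-0.939455)·(-295) = 163.03 m.
ΔN = −sin φ cos λ·ΔX − sin φ sin λ·ΔY + cos φ·ΔZ = −(-0.518540)(-0.939455)(-333) − (-0.518540)(-0.342671)(-295) + (0.855053)(-407) = -133.37 m.
Horizontal magnitude = √(ΔE² + ΔN²) = √(163.03² + (-133.37)²) = 210.63 m.

210.6 m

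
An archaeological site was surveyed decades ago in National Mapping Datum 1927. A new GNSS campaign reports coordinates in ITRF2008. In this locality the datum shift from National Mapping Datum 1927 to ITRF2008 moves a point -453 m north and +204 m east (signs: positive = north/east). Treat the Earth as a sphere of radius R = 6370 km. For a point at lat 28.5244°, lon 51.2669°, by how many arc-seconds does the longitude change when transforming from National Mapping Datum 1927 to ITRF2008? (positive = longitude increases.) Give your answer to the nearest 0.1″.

At latitude 28.5244°, cos φ = 0.878614.
One radian of longitude at latitude φ spans R cos φ, so Δλ = ΔE / (R cos φ) = 204.0 / (6370000 × 0.878614) = 3.6450e-05 rad = 7.518″.

Δλ = 7.5″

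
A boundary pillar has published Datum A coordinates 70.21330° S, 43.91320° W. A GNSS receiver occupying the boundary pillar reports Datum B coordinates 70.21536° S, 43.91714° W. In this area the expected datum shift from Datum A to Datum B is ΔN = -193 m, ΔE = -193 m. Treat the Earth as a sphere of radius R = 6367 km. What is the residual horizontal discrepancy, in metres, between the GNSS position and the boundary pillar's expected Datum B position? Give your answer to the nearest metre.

57 m

Observed coordinate differences: Δφ = -0.00206°, Δλ = -0.00394°.
Converting to metres (1° lat = 111125 m, cos φ = 0.338520): observed ΔN = -228.9 m, observed ΔE = -148.2 m.
Subtracting the expected shift leaves a residual of -228.9 − (-193) = -35.9 m north and -148.2 − (-193) = 44.8 m east.
Residual distance = √((-35.9)² + 44.8²) = 57.4 m.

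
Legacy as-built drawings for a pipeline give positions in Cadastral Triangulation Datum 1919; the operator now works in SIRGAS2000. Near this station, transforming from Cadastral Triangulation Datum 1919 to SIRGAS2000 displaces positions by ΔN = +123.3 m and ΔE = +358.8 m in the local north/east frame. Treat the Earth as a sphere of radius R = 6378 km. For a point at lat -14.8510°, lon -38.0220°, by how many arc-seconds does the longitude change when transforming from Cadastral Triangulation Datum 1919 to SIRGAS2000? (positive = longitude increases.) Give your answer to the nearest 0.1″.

At latitude -14.8510°, cos φ = 0.966596.
One radian of longitude at latitude φ spans R cos φ, so Δλ = ΔE / (R cos φ) = 358.8 / (6378000 × 0.966596) = 5.8200e-05 rad = 12.005″.

Δλ = 12.0″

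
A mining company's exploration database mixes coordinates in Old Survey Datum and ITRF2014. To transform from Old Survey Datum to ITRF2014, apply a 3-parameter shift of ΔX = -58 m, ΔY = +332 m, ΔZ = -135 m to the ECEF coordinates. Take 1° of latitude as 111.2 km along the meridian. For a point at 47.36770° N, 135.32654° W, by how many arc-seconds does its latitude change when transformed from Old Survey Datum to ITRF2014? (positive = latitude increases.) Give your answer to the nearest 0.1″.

Δφ = 1.6″

sin φ = 0.735715, cos φ = 0.677291, sin λ = -0.703065, cos λ = -0.711125.
North component: ΔN = −sin φ cos λ·ΔX − sin φ sin λ·ΔY + cos φ·ΔZ = −(0.735715)(-0.711125)(-58) − (0.735715)(-0.703065)(332) + (0.677291)(-135) = 49.95 m.
1° of latitude spans 111200 m, so Δφ = 49.95 / 111200 × 3600 = 1.617″.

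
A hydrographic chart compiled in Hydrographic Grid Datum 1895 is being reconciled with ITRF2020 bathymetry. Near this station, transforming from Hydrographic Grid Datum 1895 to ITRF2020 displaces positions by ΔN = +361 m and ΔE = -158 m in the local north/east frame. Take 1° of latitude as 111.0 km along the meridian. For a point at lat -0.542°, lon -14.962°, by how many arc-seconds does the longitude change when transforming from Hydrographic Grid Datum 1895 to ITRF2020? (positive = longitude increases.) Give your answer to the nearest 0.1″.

At latitude -0.542°, cos φ = 0.999955.
1° of longitude at this latitude = 111.0 × cos φ = 111.00 km, so Δλ = -158.0 / 110995.0 = -0.0014235° = -5.125″.

Δλ = -5.1″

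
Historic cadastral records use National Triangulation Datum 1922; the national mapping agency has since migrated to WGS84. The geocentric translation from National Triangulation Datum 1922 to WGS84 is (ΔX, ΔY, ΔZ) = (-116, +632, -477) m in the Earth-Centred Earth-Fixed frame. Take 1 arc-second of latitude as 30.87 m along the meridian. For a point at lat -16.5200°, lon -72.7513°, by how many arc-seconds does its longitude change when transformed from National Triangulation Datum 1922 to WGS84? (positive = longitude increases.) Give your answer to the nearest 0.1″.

Δλ = 2.6″

sin φ = -0.284350, cos φ = 0.958721, sin λ = -0.955027, cos λ = 0.296520.
East component: ΔE = −sin λ·ΔX + cos λ·ΔY = −(-0.955027)(-116) + (0.296520)(632) = 76.62 m.
1° of latitude spans 3600 × 30.87 = 111132 m; at latitude φ, 1° of longitude spans that × cos φ = 106544.5 m, so Δλ = 76.62 / 106544.5 × 3600 = 2.589″.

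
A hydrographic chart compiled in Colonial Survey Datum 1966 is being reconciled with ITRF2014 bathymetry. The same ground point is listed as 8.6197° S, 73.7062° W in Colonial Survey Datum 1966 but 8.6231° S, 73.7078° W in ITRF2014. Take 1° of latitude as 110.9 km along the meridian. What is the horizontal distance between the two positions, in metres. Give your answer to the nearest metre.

416 m

Δφ = -8.6231° − -8.6197° = -0.0034°; Δλ = -73.7078° − -73.7062° = -0.0016°.
ΔN = Δφ × 110900 = -377.1 m; ΔE = Δλ × 110900 × cos(-8.6197°) = -0.0016 × 110900 × 0.988705 = -175.4 m.
Distance = √(ΔE² + ΔN²) = √((-175.4)² + (-377.1)²) = 415.9 m.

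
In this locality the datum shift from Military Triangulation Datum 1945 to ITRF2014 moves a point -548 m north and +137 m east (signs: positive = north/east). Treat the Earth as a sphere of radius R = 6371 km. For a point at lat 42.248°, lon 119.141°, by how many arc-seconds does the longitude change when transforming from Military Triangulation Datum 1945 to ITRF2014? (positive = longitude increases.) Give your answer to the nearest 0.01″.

At latitude 42.248°, cos φ = 0.740242.
One radian of longitude at latitude φ spans R cos φ, so Δλ = ΔE / (R cos φ) = 137.0 / (6371000 × 0.740242) = 2.9050e-05 rad = 5.992″.

Δλ = 5.99″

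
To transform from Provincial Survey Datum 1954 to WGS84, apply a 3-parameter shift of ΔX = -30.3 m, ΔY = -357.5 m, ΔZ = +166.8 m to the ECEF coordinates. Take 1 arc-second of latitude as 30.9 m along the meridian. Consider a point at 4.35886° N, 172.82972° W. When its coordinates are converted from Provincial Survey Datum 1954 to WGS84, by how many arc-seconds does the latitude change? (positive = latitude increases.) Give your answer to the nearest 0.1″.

sin φ = 0.076003, cos φ = 0.997108, sin λ = -0.124819, cos λ = -0.992180.
North component: ΔN = −sin φ cos λ·ΔX − sin φ sin λ·ΔY + cos φ·ΔZ = −(0.076003)(-0.992180)(-30.3) − (0.076003)(-0.124819)(-357.5) + (0.997108)(166.8) = 160.64 m.
1° of latitude spans 3600 × 30.90 = 111240 m, so Δφ = 160.64 / 111240 × 3600 = 5.199″.

Δφ = 5.2″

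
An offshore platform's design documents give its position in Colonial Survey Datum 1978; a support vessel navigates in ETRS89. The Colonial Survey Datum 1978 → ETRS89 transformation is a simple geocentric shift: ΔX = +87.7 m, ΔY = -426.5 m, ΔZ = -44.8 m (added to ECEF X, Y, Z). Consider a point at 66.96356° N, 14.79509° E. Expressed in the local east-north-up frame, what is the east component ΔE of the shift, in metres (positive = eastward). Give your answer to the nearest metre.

The local east axis at (φ, λ) is (−sin λ, cos λ, 0), so ΔE = −sin(14.79509°)·87.7 + cos(14.79509°)·(-426.5) = -434.75 m.

ΔE = -435 m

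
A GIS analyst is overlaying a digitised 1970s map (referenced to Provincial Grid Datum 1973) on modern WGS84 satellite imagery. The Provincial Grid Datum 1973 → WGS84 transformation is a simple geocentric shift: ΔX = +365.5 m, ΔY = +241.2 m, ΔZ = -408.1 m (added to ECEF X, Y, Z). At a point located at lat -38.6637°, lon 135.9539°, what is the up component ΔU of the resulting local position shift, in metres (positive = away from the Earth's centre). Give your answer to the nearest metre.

At φ = -38.6637°, λ = 135.9539°: sin φ = -0.624748, cos φ = 0.780826, sin λ = 0.695237, cos λ = -0.718781.
ΔU = cos φ cos λ·ΔX + cos φ sin λ·ΔY + sin φ·ΔZ = (0.780826)(-0.718781)(365.5) + (0.780826)(0.695237)(241.2) + (-0.624748)(-408.1) = 180.76 m.

ΔU = 181 m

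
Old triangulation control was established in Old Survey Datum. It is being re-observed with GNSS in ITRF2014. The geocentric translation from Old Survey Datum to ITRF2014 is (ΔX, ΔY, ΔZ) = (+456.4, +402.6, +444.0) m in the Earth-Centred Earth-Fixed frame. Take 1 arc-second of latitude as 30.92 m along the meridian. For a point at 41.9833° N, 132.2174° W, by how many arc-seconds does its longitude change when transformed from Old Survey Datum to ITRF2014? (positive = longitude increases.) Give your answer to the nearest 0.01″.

Δλ = 2.94″

sin φ = 0.668914, cos φ = 0.743340, sin λ = -0.740601, cos λ = -0.671946.
East component: ΔE = −sin λ·ΔX + cos λ·ΔY = −(-0.740601)(456.4) + (-0.671946)(402.6) = 67.48 m.
1° of latitude spans 3600 × 30.92 = 111312 m; at latitude φ, 1° of longitude spans that × cos φ = 82742.6 m, so Δλ = 67.48 / 82742.6 × 3600 = 2.936″.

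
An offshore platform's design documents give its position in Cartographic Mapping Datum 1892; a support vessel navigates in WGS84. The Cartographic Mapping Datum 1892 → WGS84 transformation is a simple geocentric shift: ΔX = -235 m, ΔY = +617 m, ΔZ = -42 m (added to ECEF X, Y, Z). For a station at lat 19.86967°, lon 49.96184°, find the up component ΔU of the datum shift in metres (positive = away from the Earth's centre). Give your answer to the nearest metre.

ΔU = 288 m

At φ = 19.86967°, λ = 49.96184°: sin φ = 0.339882, cos φ = 0.940468, sin λ = 0.765616, cos λ = 0.643298.
ΔU = cos φ cos λ·ΔX + cos φ sin λ·ΔY + sin φ·ΔZ = (0.940468)(0.643298)(-235) + (0.940468)(0.765616)(617) + (0.339882)(-42) = 287.81 m.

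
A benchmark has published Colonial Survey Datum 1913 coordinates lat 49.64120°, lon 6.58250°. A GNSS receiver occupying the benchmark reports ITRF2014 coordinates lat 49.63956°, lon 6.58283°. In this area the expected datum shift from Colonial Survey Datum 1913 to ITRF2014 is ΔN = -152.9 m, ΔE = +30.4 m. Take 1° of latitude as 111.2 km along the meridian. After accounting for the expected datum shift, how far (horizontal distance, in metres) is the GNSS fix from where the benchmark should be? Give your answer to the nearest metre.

30 m

Observed coordinate differences: Δφ = -0.00164°, Δλ = +0.00033°.
Converting to metres (1° lat = 111200 m, cos φ = 0.647572): observed ΔN = -182.4 m, observed ΔE = 23.8 m.
Subtracting the expected shift leaves a residual of -182.4 − (-152.9) = -29.5 m north and 23.8 − (30.4) = -6.6 m east.
Residual distance = √((-29.5)² + (-6.6)²) = 30.2 m.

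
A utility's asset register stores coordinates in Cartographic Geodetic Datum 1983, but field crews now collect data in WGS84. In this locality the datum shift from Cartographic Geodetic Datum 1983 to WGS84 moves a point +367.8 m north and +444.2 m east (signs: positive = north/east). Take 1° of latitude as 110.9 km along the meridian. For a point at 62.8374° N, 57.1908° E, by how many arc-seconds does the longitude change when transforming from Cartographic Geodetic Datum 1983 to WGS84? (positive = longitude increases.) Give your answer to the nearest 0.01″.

At latitude 62.8374°, cos φ = 0.456517.
1° of longitude at this latitude = 110.9 × cos φ = 50.63 km, so Δλ = 444.2 / 50627.8 = 0.0087738° = 31.586″.

Δλ = 31.59″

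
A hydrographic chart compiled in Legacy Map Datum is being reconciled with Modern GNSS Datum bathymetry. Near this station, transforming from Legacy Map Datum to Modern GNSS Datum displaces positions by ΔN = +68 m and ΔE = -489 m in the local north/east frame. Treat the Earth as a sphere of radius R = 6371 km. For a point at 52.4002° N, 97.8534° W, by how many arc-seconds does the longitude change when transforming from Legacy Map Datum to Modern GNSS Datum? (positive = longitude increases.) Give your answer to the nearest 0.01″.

Δλ = -25.95″

At latitude 52.4002°, cos φ = 0.610142.
One radian of longitude at latitude φ spans R cos φ, so Δλ = ΔE / (R cos φ) = -489.0 / (6371000 × 0.610142) = -1.2580e-04 rad = -25.947″.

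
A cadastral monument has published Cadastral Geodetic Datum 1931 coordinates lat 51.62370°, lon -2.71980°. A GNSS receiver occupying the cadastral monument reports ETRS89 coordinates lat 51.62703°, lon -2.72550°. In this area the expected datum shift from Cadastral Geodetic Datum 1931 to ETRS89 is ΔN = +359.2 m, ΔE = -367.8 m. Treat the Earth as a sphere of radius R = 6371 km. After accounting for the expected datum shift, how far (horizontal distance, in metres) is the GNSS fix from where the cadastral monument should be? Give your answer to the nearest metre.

Observed coordinate differences: Δφ = +0.00333°, Δλ = -0.00570°.
Converting to metres (1° lat = 111195 m, cos φ = 0.620824): observed ΔN = 370.3 m, observed ΔE = -393.5 m.
Subtracting the expected shift leaves a residual of 370.3 − (359.2) = 11.1 m north and -393.5 − (-367.8) = -25.7 m east.
Residual distance = √(11.1² + (-25.7)²) = 28.0 m.

28 m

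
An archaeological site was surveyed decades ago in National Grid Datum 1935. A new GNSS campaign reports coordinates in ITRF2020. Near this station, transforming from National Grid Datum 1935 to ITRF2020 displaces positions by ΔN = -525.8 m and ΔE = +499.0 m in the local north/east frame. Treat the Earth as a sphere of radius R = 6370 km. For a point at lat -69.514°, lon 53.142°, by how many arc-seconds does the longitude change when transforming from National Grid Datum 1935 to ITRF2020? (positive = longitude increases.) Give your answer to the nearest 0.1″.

Δλ = 46.2″

At latitude -69.514°, cos φ = 0.349978.
One radian of longitude at latitude φ spans R cos φ, so Δλ = ΔE / (R cos φ) = 499.0 / (6370000 × 0.349978) = 2.2383e-04 rad = 46.168″.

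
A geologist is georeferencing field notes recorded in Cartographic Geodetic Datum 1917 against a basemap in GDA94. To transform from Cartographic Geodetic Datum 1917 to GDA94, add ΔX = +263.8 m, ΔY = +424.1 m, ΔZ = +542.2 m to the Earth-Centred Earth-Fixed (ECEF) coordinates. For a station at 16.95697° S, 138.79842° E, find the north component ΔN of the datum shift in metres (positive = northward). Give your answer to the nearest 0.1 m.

The local north axis is (−sin φ cos λ, −sin φ sin λ, cos φ), giving ΔN = -57.888 + 81.476 + 518.627 = 542.22 m.

ΔN = 542.2 m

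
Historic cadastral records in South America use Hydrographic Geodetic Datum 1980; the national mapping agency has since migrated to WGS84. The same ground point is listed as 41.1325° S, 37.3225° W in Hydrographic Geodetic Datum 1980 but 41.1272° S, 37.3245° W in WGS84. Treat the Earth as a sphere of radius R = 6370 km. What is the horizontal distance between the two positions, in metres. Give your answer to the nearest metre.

Δφ = -41.1272° − -41.1325° = +0.0053°; Δλ = -37.3245° − -37.3225° = -0.0020°.
1° along a meridian = πR/180 = 111177 m.
ΔN = Δφ × 111177 = 589.2 m; ΔE = Δλ × 111177 × cos(-41.1325°) = -0.0020 × 111177 × 0.753190 = -167.5 m.
Distance = √(ΔE² + ΔN²) = √((-167.5)² + 589.2²) = 612.6 m.

613 m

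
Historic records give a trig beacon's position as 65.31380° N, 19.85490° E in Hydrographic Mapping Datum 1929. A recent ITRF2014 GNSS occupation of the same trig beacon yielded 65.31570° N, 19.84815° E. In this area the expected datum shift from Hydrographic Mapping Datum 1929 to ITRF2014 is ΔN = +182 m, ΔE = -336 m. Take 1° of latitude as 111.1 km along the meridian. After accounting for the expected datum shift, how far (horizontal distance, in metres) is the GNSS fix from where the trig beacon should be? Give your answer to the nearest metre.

37 m

Observed coordinate differences: Δφ = +0.00190°, Δλ = -0.00675°.
Converting to metres (1° lat = 111100 m, cos φ = 0.417648): observed ΔN = 211.1 m, observed ΔE = -313.2 m.
Subtracting the expected shift leaves a residual of 211.1 − (182) = 29.1 m north and -313.2 − (-336) = 22.8 m east.
Residual distance = √(29.1² + 22.8²) = 37.0 m.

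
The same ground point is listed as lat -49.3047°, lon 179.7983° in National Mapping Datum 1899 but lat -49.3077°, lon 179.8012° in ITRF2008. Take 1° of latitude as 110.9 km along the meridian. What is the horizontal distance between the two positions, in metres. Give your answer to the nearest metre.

393 m

Δφ = -49.3077° − -49.3047° = -0.0030°; Δλ = 179.8012° − 179.7983° = +0.0029°.
ΔN = Δφ × 110900 = -332.7 m; ΔE = Δλ × 110900 × cos(-49.3047°) = +0.0029 × 110900 × 0.652036 = 209.7 m.
Distance = √(ΔE² + ΔN²) = √(209.7² + (-332.7)²) = 393.3 m.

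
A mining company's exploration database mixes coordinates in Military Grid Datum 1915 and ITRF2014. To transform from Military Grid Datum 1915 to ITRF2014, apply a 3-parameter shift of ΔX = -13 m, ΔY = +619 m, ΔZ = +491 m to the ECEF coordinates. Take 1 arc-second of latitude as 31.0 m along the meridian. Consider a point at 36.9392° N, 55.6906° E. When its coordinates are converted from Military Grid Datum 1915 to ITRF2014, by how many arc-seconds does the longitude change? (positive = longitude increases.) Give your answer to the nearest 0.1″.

sin φ = 0.600967, cos φ = 0.799274, sin λ = 0.826006, cos λ = 0.563662.
East component: ΔE = −sin λ·ΔX + cos λ·ΔY = −(0.826006)(-13) + (0.563662)(619) = 359.64 m.
1° of latitude spans 3600 × 31.00 = 111600 m; at latitude φ, 1° of longitude spans that × cos φ = 89198.9 m, so Δλ = 359.64 / 89198.9 × 3600 = 14.515″.

Δλ = 14.5″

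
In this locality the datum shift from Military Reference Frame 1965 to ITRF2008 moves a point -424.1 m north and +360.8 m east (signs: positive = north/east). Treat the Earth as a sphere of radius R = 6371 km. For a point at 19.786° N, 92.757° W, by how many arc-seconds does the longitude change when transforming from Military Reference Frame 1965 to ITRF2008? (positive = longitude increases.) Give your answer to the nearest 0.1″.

Δλ = 12.4″

At latitude 19.786°, cos φ = 0.940964.
One radian of longitude at latitude φ spans R cos φ, so Δλ = ΔE / (R cos φ) = 360.8 / (6371000 × 0.940964) = 6.0185e-05 rad = 12.414″.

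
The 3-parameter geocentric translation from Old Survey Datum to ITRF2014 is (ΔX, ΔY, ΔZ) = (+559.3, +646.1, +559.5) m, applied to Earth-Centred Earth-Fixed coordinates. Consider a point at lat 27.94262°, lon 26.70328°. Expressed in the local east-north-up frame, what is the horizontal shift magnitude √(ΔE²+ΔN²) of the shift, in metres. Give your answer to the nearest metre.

349 m

The local east axis at (φ, λ) is (−sin λ, cos λ, 0), so ΔE = −sin(26.70328°)·559.3 + cos(26.70328°)·646.1 = 325.86 m.
The local north axis is (−sin φ cos λ, −sin φ sin λ, cos φ), giving ΔN = -234.129 − 136.049 + 494.272 = 124.09 m.
Horizontal magnitude = √(ΔE² + ΔN²) = √(325.86² + 124.09²) = 348.69 m.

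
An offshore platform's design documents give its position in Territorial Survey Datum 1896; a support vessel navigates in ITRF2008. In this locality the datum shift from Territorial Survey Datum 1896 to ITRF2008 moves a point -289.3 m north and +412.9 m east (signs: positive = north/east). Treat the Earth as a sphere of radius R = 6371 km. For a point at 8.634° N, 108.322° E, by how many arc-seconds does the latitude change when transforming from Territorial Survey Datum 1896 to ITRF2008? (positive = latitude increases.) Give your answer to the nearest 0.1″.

Δφ = -9.4″

On a sphere of radius R, 1 rad of latitude = R, so Δφ = ΔN / R = -289.3 / 6371000 = -4.5409e-05 rad = -9.366″.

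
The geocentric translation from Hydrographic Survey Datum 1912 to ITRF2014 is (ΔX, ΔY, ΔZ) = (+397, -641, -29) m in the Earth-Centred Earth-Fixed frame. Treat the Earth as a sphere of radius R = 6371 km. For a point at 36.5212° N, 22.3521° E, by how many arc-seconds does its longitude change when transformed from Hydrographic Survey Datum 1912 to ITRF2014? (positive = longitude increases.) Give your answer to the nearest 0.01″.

sin φ = 0.595120, cos φ = 0.803637, sin λ = 0.380297, cos λ = 0.924864.
East component: ΔE = −sin λ·ΔX + cos λ·ΔY = −(0.380297)(397) + (0.924864)(-641) = -743.82 m.
1° of latitude spans πR/180 = 111195 m; at latitude φ, 1° of longitude spans that × cos φ = 89360.3 m, so Δλ = -743.82 / 89360.3 × 3600 = -29.966″.

Δλ = -29.97″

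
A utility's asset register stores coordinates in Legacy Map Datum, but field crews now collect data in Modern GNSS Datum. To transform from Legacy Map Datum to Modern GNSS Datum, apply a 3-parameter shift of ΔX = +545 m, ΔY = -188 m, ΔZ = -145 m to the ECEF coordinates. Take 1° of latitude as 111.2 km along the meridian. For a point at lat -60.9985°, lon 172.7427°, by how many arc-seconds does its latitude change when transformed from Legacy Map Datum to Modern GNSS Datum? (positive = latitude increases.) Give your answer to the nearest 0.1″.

sin φ = -0.874607, cos φ = 0.484833, sin λ = 0.126325, cos λ = -0.991989.
North component: ΔN = −sin φ cos λ·ΔX − sin φ sin λ·ΔY + cos φ·ΔZ = −(-0.874607)(-0.991989)(545) − (-0.874607)(0.126325)(-188) + (0.484833)(-145) = -563.91 m.
1° of latitude spans 111200 m, so Δφ = -563.91 / 111200 × 3600 = -18.256″.

Δφ = -18.3″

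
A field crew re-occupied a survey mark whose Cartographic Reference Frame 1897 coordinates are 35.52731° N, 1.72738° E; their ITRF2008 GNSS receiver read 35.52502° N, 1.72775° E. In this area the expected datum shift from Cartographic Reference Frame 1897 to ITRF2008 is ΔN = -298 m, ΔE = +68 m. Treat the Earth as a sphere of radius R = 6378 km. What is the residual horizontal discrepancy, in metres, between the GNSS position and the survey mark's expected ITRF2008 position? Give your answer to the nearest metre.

55 m

Observed coordinate differences: Δφ = -0.00229°, Δλ = +0.00037°.
Converting to metres (1° lat = 111317 m, cos φ = 0.813839): observed ΔN = -254.9 m, observed ΔE = 33.5 m.
Subtracting the expected shift leaves a residual of -254.9 − (-298) = 43.1 m north and 33.5 − (68) = -34.5 m east.
Residual distance = √(43.1² + (-34.5)²) = 55.2 m.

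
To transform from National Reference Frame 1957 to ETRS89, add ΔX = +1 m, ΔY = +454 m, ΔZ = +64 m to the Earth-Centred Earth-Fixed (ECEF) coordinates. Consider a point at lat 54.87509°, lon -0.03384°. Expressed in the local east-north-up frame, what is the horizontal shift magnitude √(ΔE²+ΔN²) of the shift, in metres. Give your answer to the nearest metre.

At φ = 54.87509°, λ = -0.03384°: sin φ = 0.817900, cos φ = 0.575361, sin λ = -0.000591, cos λ = 1.000000.
ΔE = −sin λ·ΔX + cos λ·ΔY = −(-0.000591)·(1) + (1.000000)·(454) = 454.00 m.
ΔN = −sin φ cos λ·ΔX − sin φ sin λ·ΔY + cos φ·ΔZ = −(0.817900)(1.000000)(1) − (0.817900)(-0.000591)(454) + (0.575361)(64) = 36.22 m.
Horizontal magnitude = √(ΔE² + ΔN²) = √(454.00² + 36.22²) = 455.44 m.

455 m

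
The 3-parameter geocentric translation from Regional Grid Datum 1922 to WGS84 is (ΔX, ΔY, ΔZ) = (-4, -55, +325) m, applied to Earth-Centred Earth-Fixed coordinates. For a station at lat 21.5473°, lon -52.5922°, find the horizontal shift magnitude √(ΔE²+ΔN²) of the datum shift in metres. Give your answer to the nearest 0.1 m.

The local east axis at (φ, λ) is (−sin λ, cos λ, 0), so ΔE = −sin(-52.5922°)·(-4) + cos(-52.5922°)·(-55) = -36.59 m.
The local north axis is (−sin φ cos λ, −sin φ sin λ, cos φ), giving ΔN = 0.892 − 16.045 + 302.287 = 287.13 m.
Horizontal magnitude = √(ΔE² + ΔN²) = √((-36.59)² + 287.13²) = 289.46 m.

289.5 m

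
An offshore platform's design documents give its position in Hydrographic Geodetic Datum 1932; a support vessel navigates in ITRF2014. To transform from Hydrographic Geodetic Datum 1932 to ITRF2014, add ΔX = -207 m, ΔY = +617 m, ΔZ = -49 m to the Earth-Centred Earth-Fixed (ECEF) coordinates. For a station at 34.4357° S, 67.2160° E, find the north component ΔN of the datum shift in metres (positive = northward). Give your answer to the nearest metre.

ΔN = 236 m

The local north axis is (−sin φ cos λ, −sin φ sin λ, cos φ), giving ΔN = -45.330 + 321.677 − 40.413 = 235.93 m.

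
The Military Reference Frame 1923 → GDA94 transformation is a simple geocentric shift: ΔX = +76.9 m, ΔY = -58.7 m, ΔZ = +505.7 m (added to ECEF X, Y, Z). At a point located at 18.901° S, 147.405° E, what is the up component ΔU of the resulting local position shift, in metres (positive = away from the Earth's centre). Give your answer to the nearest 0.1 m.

ΔU = -255.0 m

The local up (radial) axis is (cos φ cos λ, cos φ sin λ, sin φ), giving ΔU = -61.295 − 29.916 − 163.813 = -255.02 m.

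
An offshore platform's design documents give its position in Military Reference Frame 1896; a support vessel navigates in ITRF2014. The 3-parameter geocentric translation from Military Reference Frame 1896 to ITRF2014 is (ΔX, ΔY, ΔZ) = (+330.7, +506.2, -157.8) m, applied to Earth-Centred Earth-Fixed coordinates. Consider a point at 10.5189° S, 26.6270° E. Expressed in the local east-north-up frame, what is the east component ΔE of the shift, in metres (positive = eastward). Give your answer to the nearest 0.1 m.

At φ = -10.5189°, λ = 26.6270°: sin φ = -0.182560, cos φ = 0.983195, sin λ = 0.448180, cos λ = 0.893943.
ΔE = −sin λ·ΔX + cos λ·ΔY = −(0.448180)·(330.7) + (0.893943)·(506.2) = 304.30 m.

ΔE = 304.3 m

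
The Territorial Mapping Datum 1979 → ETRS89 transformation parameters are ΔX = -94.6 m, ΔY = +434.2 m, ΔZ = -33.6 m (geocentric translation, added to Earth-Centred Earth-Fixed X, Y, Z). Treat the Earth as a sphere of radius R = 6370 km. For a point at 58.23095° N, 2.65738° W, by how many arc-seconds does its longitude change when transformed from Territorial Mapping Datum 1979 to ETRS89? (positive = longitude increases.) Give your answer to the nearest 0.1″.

sin φ = 0.850177, cos φ = 0.526497, sin λ = -0.046363, cos λ = 0.998925.
East component: ΔE = −sin λ·ΔX + cos λ·ΔY = −(-0.046363)(-94.6) + (0.998925)(434.2) = 429.35 m.
1° of latitude spans πR/180 = 111177 m; at latitude φ, 1° of longitude spans that × cos φ = 58534.6 m, so Δλ = 429.35 / 58534.6 × 3600 = 26.406″.

Δλ = 26.4″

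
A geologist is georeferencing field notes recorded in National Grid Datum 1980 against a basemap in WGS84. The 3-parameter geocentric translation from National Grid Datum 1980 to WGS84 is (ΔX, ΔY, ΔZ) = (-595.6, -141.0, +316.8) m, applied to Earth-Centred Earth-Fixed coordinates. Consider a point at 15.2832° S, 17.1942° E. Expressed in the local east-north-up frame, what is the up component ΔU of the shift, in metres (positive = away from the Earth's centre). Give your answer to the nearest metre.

The local up (radial) axis is (cos φ cos λ, cos φ sin λ, sin φ), giving ΔU = -548.859 − 40.207 − 83.505 = -672.57 m.

ΔU = -673 m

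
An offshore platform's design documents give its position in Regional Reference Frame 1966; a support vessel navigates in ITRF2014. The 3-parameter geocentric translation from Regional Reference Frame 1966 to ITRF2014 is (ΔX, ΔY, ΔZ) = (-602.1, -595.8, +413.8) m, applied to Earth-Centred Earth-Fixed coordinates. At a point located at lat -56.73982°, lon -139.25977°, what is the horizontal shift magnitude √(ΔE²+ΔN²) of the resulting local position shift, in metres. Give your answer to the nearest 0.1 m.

935.4 m

At φ = -56.73982°, λ = -139.25977°: sin φ = -0.836189, cos φ = 0.548442, sin λ = -0.652631, cos λ = -0.757676.
ΔE = −sin λ·ΔX + cos λ·ΔY = −(-0.652631)·(-602.1) + (-0.757676)·(-595.8) = 58.47 m.
ΔN = −sin φ cos λ·ΔX − sin φ sin λ·ΔY + cos φ·ΔZ = −(-0.836189)(-0.757676)(-602.1) − (-0.836189)(-0.652631)(-595.8) + (0.548442)(413.8) = 933.55 m.
Horizontal magnitude = √(ΔE² + ΔN²) = √(58.47² + 933.55²) = 935.38 m.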